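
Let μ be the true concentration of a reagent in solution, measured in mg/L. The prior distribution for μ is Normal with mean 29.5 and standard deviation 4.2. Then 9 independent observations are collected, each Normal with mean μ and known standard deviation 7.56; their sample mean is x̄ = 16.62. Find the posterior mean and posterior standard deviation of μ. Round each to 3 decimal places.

Posterior mean ≈ 20.029; posterior SD ≈ 2.161

Prior precision 1/τ₀² = 1/4.2² = 0.0566893; data precision n/σ² = 9/7.56² = 0.157470.
Posterior precision = 0.0566893 + 0.157470 = 0.214160, giving posterior SD = 1/√0.214160 = 2.161.
Posterior mean = (0.0566893·29.5 + 0.157470·16.62) / 0.214160 = 20.029.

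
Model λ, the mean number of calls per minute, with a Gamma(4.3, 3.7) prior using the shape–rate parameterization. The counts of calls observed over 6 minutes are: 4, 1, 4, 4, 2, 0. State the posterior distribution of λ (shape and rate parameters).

Total count ∑xᵢ = 15 over n = 6 minutes.
Gamma is conjugate to the Poisson likelihood: posterior is Gamma(shape = 4.3+15 = 19.3, rate = 3.7+6 = 9.7).

Posterior: Gamma(shape=19.3, rate=9.7)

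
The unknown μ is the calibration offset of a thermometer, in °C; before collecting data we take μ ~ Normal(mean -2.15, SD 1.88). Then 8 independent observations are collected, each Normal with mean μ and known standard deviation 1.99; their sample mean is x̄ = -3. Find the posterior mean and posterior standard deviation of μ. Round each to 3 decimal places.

Prior precision 1/τ₀² = 1/1.88² = 0.282933; data precision n/σ² = 8/1.99² = 2.02015.
Posterior precision = 0.282933 + 2.02015 = 2.30308, giving posterior SD = 1/√2.30308 = 0.659.
Posterior mean = (0.282933·-2.15 + 2.02015·-3) / 2.30308 = -2.896.

Posterior mean ≈ -2.896; posterior SD ≈ 0.659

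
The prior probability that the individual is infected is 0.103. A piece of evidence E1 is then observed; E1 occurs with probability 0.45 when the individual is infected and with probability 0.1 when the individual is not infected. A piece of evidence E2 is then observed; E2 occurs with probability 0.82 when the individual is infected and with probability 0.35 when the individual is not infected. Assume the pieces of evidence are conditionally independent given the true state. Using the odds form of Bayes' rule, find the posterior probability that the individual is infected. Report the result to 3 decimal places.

Posterior probability ≈ 0.548

Prior odds = 0.103/(1−0.103) = 0.11483. In log-odds, ln(0.11483) = -2.1643.
Add log likelihood ratios: ln(4.5000) + ln(2.3429) = 2.3554.
Posterior log-odds = 0.19112, so posterior odds = exp(0.19112) = 1.2106. Converting, P(H|E) = 1.2106/2.2106 = 0.548.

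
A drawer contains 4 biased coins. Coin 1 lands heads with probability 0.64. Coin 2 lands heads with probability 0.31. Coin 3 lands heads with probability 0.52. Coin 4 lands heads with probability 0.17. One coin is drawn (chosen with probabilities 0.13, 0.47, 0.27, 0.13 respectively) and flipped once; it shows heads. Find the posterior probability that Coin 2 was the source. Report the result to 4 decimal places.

Posterior probability ≈ 0.3723

P(heads|C1) = 0.64; P(heads|C2) = 0.31; P(heads|C3) = 0.52; P(heads|C4) = 0.17.
Prior × likelihood for each source: 0.13·0.64=0.08320, 0.47·0.31=0.1457, 0.27·0.52=0.1404, 0.13·0.17=0.02210. Summing gives P(heads) = 0.39140.
P(Coin 2 | heads) = 0.1457 / 0.39140 = 0.3723.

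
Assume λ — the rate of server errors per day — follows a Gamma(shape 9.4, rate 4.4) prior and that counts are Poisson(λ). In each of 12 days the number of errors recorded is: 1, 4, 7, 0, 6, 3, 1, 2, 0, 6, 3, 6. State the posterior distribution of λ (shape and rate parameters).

Posterior: Gamma(shape=48.4, rate=16.4)

Total count ∑xᵢ = 39 over n = 12 days.
Gamma is conjugate to the Poisson likelihood: posterior is Gamma(shape = 9.4+39 = 48.4, rate = 4.4+12 = 16.4).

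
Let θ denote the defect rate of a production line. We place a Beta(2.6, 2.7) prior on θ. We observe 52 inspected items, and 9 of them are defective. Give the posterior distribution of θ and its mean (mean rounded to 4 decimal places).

The binomial likelihood is conjugate to the Beta prior: with 9 successes and 43 failures, the posterior is Beta(2.6+9, 2.7+43) = Beta(11.6, 45.7).
E[θ | data] = 11.6/(11.6+45.7) = 0.2024.

Posterior: Beta(11.6, 45.7); mean ≈ 0.2024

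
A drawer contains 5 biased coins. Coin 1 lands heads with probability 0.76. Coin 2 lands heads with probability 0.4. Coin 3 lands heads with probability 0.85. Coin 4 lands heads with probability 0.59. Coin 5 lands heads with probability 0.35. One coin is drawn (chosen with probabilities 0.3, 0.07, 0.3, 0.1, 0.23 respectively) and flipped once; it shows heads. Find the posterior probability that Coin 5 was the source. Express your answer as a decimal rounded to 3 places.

Tabulate prior·likelihood by source: [1] prior 0.3, lik 0.76, product 0.2280; [2] prior 0.07, lik 0.4, product 0.02800; [3] prior 0.3, lik 0.85, product 0.2550; [4] prior 0.1, lik 0.59, product 0.05900; [5] prior 0.23, lik 0.35, product 0.08050.
Normalizing constant = 0.65050; the posterior for Coin 5 is its product over the sum, 0.08050/0.65050 = 0.124.

Posterior probability ≈ 0.124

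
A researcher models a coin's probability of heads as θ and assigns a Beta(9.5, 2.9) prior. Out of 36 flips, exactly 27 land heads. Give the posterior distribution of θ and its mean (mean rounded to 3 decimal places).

Posterior: Beta(36.5, 11.9); mean ≈ 0.754

The binomial likelihood is conjugate to the Beta prior: with 27 successes and 9 failures, the posterior is Beta(9.5+27, 2.9+9) = Beta(36.5, 11.9).
E[θ | data] = 36.5/(36.5+11.9) = 0.754.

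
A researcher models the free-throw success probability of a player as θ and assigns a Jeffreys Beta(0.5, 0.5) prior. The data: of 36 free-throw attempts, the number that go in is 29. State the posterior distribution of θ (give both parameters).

The binomial likelihood is conjugate to the Beta prior: with 29 successes and 7 failures, the posterior is Beta(0.5+29, 0.5+7) = Beta(29.5, 7.5).

Posterior: Beta(29.5, 7.5)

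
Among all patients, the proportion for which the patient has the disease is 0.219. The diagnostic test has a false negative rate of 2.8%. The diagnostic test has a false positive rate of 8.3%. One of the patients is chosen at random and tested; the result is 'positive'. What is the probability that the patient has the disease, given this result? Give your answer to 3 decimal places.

P(H | E) ≈ 0.767

Write H for 'the patient has the disease'. Prior odds H:¬H = 0.219/0.781 = 0.28041. For the 'positive' outcome, the likelihood ratio is 0.972/0.083 = 11.711.
Posterior odds = 0.28041 × 11.711 = 3.2838, so P(H|E) = 3.2838/(1+3.2838) = 0.767.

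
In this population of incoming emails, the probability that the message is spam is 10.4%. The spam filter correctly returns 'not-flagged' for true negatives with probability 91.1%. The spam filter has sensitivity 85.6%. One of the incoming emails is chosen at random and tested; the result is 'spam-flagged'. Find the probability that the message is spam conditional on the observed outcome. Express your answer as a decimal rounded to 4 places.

Let H be the event that the message is spam. P(H) = 0.104, so P(¬H) = 0.896. With E the 'spam-flagged' result, P(E|H) = 0.856 and P(E|¬H) = 0.089.
P(E) = 0.856·0.104 + 0.089·0.896 = 0.089024 + 0.079744 = 0.16877.
By Bayes' theorem, P(H|E) = 0.089024 / 0.16877 = 0.5275.

P(H | E) ≈ 0.5275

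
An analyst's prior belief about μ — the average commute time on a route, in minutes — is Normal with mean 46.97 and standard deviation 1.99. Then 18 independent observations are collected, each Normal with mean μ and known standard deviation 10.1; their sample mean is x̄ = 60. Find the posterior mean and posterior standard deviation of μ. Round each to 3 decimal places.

Posterior mean ≈ 52.330; posterior SD ≈ 1.527

Prior precision 1/τ₀² = 1/1.99² = 0.252519; data precision n/σ² = 18/10.1² = 0.176453.
Posterior precision = 0.252519 + 0.176453 = 0.428972, giving posterior SD = 1/√0.428972 = 1.527.
Posterior mean = (0.252519·46.97 + 0.176453·60) / 0.428972 = 52.330.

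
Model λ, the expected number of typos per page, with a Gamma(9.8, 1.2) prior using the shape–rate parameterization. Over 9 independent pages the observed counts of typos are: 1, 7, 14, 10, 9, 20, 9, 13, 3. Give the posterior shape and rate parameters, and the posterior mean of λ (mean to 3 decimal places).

Posterior: Gamma(shape=95.8, rate=10.2); mean ≈ 9.392

The Poisson likelihood adds the total count to the shape and the number of exposure periods to the rate. Here ∑xᵢ = 86 and n = 9, so shape 9.8→95.8 and rate 1.2→10.2.
E[λ | data] = 95.8/10.2 = 9.392.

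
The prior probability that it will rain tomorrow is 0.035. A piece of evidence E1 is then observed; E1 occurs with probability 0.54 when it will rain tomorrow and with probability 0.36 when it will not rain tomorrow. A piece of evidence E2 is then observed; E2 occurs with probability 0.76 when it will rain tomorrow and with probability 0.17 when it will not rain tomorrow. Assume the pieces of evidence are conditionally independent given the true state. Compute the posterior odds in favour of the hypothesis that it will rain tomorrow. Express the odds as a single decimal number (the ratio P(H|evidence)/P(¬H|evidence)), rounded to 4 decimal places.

Prior odds = 0.035/(1−0.035) = 0.036269.
Likelihood ratio for E1 = 0.54/0.36 = 1.5000.
Likelihood ratio for E2 = 0.76/0.17 = 4.4706.
Posterior odds = prior odds × LR₁ × LR₂ = 0.24322.

Posterior odds ≈ 0.2432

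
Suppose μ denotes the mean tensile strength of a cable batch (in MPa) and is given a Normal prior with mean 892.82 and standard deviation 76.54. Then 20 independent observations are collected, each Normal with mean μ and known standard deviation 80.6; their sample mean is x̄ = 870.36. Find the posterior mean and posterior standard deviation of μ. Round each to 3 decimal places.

Prior precision 1/τ₀² = 1/76.54² = 0.00017070; data precision n/σ² = 20/80.6² = 0.00307865.
Posterior precision = 0.00017070 + 0.00307865 = 0.00324934, giving posterior SD = 1/√0.00324934 = 17.543.
Posterior mean = (0.00017070·892.82 + 0.00307865·870.36) / 0.00324934 = 871.540.

Posterior mean ≈ 871.540; posterior SD ≈ 17.543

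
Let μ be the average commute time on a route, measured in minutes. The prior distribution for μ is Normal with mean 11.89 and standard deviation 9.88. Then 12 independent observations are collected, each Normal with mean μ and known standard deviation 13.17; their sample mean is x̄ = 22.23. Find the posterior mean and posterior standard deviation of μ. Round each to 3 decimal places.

Prior precision 1/τ₀² = 1/9.88² = 0.0102444; data precision n/σ² = 12/13.17² = 0.0691846.
Posterior precision = 0.0102444 + 0.0691846 = 0.0794290, giving posterior SD = 1/√0.0794290 = 3.548.
Posterior mean = (0.0102444·11.89 + 0.0691846·22.23) / 0.0794290 = 20.896.

Posterior mean ≈ 20.896; posterior SD ≈ 3.548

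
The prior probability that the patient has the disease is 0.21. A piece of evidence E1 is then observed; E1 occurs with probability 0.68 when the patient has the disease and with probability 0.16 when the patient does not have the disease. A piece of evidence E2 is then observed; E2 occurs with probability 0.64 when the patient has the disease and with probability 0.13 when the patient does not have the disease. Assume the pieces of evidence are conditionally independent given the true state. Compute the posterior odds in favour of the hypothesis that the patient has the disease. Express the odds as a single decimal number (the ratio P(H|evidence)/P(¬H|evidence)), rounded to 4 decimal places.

Prior odds = 0.21/(1−0.21) = 0.26582. In log-odds, ln(0.26582) = -1.3249.
Add log likelihood ratios: ln(4.2500) + ln(4.9231) = 3.0409.
Posterior log-odds = 1.7159, so posterior odds = exp(1.7159) = 5.5618.

Posterior odds ≈ 5.5618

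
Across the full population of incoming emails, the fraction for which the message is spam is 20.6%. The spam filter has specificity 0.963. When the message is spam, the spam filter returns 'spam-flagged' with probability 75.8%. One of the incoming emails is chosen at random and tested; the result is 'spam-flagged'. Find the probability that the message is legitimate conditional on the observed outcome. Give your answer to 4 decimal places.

P(¬H | E) ≈ 0.1583

Let H be the event that the message is spam. P(H) = 0.206, so P(¬H) = 0.794. With E the 'spam-flagged' result, P(E|H) = 0.758 and P(E|¬H) = 0.037.
P(E) = 0.758·0.206 + 0.037·0.794 = 0.15615 + 0.029378 = 0.18553.
By Bayes' theorem, P(H|E) = 0.15615 / 0.18553 = 0.8417. Hence P(¬H|E) = 1 − 0.8417 = 0.1583.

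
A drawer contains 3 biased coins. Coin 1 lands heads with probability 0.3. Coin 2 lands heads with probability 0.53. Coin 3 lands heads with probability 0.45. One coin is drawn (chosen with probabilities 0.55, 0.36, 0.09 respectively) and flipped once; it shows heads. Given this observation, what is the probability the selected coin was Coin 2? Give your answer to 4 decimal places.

Posterior probability ≈ 0.4815

Tabulate prior·likelihood by source: [1] prior 0.55, lik 0.3, product 0.1650; [2] prior 0.36, lik 0.53, product 0.1908; [3] prior 0.09, lik 0.45, product 0.04050.
Normalizing constant = 0.39630; the posterior for Coin 2 is its product over the sum, 0.1908/0.39630 = 0.4815.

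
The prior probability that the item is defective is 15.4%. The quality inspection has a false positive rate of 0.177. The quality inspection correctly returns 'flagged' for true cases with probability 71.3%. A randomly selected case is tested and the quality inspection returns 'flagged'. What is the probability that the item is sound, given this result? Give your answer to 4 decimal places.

P(¬H | E) ≈ 0.5769

Let H be the event that the item is defective. P(H) = 0.154, so P(¬H) = 0.846. With E the 'flagged' result, P(E|H) = 0.713 and P(E|¬H) = 0.177.
P(E) = 0.713·0.154 + 0.177·0.846 = 0.10980 + 0.14974 = 0.25954.
By Bayes' theorem, P(H|E) = 0.10980 / 0.25954 = 0.4231. Hence P(¬H|E) = 1 − 0.4231 = 0.5769.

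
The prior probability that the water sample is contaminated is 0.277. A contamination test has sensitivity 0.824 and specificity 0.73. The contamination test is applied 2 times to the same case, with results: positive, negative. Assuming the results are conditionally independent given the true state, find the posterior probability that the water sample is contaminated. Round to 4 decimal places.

Let H be the event that the water sample is contaminated; start with P(H) = 0.277. P('positive'|H) = 0.824, P('positive'|¬H) = 0.27.
Update on result 1 ('positive'): P(H) ← 0.824·0.2770 / (0.824·0.2770 + 0.27·0.7230) = 0.22825/0.42346 = 0.5390.
Update on result 2 ('negative'): P(H) ← 0.176·0.5390 / (0.176·0.5390 + 0.73·0.4610) = 0.094866/0.43139 = 0.2199.

Posterior P(H) ≈ 0.2199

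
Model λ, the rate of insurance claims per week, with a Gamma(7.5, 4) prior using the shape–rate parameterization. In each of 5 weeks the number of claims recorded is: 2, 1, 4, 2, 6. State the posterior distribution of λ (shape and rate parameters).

The Poisson likelihood adds the total count to the shape and the number of exposure periods to the rate. Here ∑xᵢ = 15 and n = 5, so shape 7.5→22.5 and rate 4→9.

Posterior: Gamma(shape=22.5, rate=9)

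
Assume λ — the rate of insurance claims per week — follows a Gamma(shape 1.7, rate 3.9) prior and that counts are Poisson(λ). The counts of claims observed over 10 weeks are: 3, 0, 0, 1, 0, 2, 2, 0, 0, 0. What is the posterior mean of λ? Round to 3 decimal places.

Posterior mean ≈ 0.698

The Poisson likelihood adds the total count to the shape and the number of exposure periods to the rate. Here ∑xᵢ = 8 and n = 10, so shape 1.7→9.7 and rate 3.9→13.9.
E[λ | data] = 9.7/13.9 = 0.698.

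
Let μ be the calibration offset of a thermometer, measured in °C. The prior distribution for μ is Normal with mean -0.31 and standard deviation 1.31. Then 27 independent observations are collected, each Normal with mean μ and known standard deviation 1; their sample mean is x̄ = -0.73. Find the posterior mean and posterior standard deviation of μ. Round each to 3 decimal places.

With known σ, the Normal prior is conjugate. Weight on the data is w = (n/σ²)/(n/σ² + 1/τ₀²) = 27.0000/(27.0000+0.582717) = 0.97887.
Posterior mean = w·x̄ + (1−w)·μ₀ = 0.97887·-0.73 + 0.021126·-0.31 = -0.721. Posterior variance = 1/(27.0000+0.582717) = 0.0362546, so SD = 0.190.

Posterior mean ≈ -0.721; posterior SD ≈ 0.190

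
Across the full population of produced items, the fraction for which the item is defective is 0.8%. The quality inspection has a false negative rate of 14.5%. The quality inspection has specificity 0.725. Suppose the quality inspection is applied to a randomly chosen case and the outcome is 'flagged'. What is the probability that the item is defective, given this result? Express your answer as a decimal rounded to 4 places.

P(H | E) ≈ 0.0245

Let H be the event that the item is defective. P(H) = 0.008, so P(¬H) = 0.992. With E the 'flagged' result, P(E|H) = 0.855 and P(E|¬H) = 0.275.
P(E) = 0.855·0.008 + 0.275·0.992 = 0.0068400 + 0.27280 = 0.27964.
By Bayes' theorem, P(H|E) = 0.0068400 / 0.27964 = 0.0245.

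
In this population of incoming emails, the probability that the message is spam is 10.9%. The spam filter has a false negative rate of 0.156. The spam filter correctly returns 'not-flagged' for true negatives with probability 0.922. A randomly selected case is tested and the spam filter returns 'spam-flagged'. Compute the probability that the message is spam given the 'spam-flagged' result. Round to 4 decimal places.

Write H for 'the message is spam'. Prior odds H:¬H = 0.109/0.891 = 0.12233. For the 'spam-flagged' outcome, the likelihood ratio is 0.844/0.078 = 10.821.
Posterior odds = 0.12233 × 10.821 = 1.3237, so P(H|E) = 1.3237/(1+1.3237) = 0.5697.

P(H | E) ≈ 0.5697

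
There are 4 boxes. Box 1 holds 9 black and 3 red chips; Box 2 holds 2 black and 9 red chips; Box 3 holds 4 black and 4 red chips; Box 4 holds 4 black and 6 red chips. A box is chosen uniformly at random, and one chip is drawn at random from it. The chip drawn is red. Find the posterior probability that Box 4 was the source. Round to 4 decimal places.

Posterior probability ≈ 0.2767

P(red|Box 1) = 0.25; P(red|Box 2) = 0.8182; P(red|Box 3) = 0.5; P(red|Box 4) = 0.6.
Prior × likelihood for each source: 0.25·0.25=0.06250, 0.25·0.8182=0.2045, 0.25·0.5=0.1250, 0.25·0.6=0.1500. Summing gives P(red) = 0.54205.
P(Box 4 | red) = 0.1500 / 0.54205 = 0.2767.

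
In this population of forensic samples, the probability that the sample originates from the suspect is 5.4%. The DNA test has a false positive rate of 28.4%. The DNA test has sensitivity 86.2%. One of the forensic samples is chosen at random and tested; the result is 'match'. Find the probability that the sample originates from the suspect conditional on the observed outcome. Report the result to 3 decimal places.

P(H | E) ≈ 0.148

Write H for 'the sample originates from the suspect'. Prior odds H:¬H = 0.054/0.946 = 0.057082. For the 'match' outcome, the likelihood ratio is 0.862/0.284 = 3.0352.
Posterior odds = 0.057082 × 3.0352 = 0.17326, so P(H|E) = 0.17326/(1+0.17326) = 0.148.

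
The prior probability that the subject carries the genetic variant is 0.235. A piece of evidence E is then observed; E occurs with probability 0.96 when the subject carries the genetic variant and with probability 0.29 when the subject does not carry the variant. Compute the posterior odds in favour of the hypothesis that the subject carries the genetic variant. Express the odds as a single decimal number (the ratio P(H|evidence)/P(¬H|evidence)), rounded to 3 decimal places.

Prior odds = 0.235/(1−0.235) = 0.30719. In log-odds, ln(0.30719) = -1.1803.
Add log likelihood ratio: ln(3.3103) = 1.1971.
Posterior log-odds = 0.016762, so posterior odds = exp(0.016762) = 1.0169.

Posterior odds ≈ 1.017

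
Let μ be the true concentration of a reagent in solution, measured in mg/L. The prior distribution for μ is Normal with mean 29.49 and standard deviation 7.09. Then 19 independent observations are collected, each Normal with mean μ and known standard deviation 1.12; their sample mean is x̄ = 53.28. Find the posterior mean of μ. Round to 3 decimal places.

Prior precision 1/τ₀² = 1/7.09² = 0.0198933; data precision n/σ² = 19/1.12² = 15.1467.
Posterior precision = 0.0198933 + 15.1467 = 15.1666.
Posterior mean = (0.0198933·29.49 + 15.1467·53.28) / 15.1666 = 53.249.

Posterior mean ≈ 53.249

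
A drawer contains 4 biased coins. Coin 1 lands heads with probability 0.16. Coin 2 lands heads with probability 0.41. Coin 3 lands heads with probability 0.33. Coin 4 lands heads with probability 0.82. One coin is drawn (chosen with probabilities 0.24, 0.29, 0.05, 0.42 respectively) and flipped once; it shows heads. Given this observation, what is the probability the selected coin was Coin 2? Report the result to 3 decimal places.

Posterior probability ≈ 0.229

Tabulate prior·likelihood by source: [1] prior 0.24, lik 0.16, product 0.03840; [2] prior 0.29, lik 0.41, product 0.1189; [3] prior 0.05, lik 0.33, product 0.01650; [4] prior 0.42, lik 0.82, product 0.3444.
Normalizing constant = 0.51820; the posterior for Coin 2 is its product over the sum, 0.1189/0.51820 = 0.229.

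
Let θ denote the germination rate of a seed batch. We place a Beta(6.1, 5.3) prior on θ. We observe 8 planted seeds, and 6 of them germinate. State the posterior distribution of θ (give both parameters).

Posterior: Beta(12.1, 7.3)

Observing 6 successes and 2 failures updates Beta(6.1, 5.3) by adding the success and failure counts to the two shape parameters: α = 6.1+6 = 12.1, β = 5.3+2 = 7.3.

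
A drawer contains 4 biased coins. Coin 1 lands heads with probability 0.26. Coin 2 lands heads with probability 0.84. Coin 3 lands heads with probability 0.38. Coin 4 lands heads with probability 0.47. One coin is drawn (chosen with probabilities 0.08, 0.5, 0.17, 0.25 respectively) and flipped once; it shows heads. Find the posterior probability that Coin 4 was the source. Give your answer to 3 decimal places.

Posterior probability ≈ 0.189

Tabulate prior·likelihood by source: [1] prior 0.08, lik 0.26, product 0.02080; [2] prior 0.5, lik 0.84, product 0.4200; [3] prior 0.17, lik 0.38, product 0.06460; [4] prior 0.25, lik 0.47, product 0.1175.
Normalizing constant = 0.62290; the posterior for Coin 4 is its product over the sum, 0.1175/0.62290 = 0.189.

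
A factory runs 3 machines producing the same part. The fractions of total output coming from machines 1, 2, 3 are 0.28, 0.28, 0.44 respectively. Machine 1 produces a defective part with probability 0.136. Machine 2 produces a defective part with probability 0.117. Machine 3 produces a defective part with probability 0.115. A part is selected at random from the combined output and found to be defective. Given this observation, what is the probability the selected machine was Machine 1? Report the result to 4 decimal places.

Tabulate prior·likelihood by source: [1] prior 0.28, lik 0.136, product 0.03808; [2] prior 0.28, lik 0.117, product 0.03276; [3] prior 0.44, lik 0.115, product 0.05060.
Normalizing constant = 0.12144; the posterior for Machine 1 is its product over the sum, 0.03808/0.12144 = 0.3136.

Posterior probability ≈ 0.3136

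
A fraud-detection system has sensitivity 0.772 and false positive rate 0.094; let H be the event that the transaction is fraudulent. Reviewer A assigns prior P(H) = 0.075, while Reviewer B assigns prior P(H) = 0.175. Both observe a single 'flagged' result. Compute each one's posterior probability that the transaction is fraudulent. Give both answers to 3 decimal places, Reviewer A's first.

Reviewer A: 0.400; Reviewer B: 0.635

The likelihood ratio for a 'flagged' result is 0.772/0.094 = 8.2128.
Reviewer A: prior odds 0.075/0.925 = 0.081081; posterior odds 0.66590; posterior probability 0.400.
Reviewer B: prior odds 0.175/0.825 = 0.21212; posterior odds 1.7421; posterior probability 0.635.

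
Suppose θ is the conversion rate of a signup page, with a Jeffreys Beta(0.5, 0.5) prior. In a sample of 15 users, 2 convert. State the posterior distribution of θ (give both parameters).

The binomial likelihood is conjugate to the Beta prior: with 2 successes and 13 failures, the posterior is Beta(0.5+2, 0.5+13) = Beta(2.5, 13.5).

Posterior: Beta(2.5, 13.5)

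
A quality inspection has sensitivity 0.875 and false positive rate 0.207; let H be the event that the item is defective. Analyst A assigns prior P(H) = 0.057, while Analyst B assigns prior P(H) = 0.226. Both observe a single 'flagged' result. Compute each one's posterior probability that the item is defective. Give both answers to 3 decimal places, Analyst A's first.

Analyst A: 0.204; Analyst B: 0.552

The likelihood ratio for a 'flagged' result is 0.875/0.207 = 4.2271.
Analyst A: prior odds 0.057/0.943 = 0.060445; posterior odds 0.25551; posterior probability 0.204.
Analyst B: prior odds 0.226/0.774 = 0.29199; posterior odds 1.2343; posterior probability 0.552.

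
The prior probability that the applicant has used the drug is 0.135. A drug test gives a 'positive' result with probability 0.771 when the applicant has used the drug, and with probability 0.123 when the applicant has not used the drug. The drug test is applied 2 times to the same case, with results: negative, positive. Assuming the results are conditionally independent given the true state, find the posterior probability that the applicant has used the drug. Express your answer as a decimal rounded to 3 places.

Let H be the event that the applicant has used the drug; start with P(H) = 0.135. P('positive'|H) = 0.771, P('positive'|¬H) = 0.123.
Update on result 1 ('negative'): P(H) ← 0.229·0.1350 / (0.229·0.1350 + 0.877·0.8650) = 0.030915/0.78952 = 0.0392.
Update on result 2 ('positive'): P(H) ← 0.771·0.0392 / (0.771·0.0392 + 0.123·0.9608) = 0.030190/0.14837 = 0.2035.

Posterior P(H) ≈ 0.203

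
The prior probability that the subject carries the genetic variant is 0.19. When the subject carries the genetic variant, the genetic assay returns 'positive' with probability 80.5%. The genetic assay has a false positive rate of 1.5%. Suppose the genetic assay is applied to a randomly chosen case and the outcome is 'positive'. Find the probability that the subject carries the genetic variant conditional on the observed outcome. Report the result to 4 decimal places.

P(H | E) ≈ 0.9264

Let H be the event that the subject carries the genetic variant. P(H) = 0.19, so P(¬H) = 0.81. With E the 'positive' result, P(E|H) = 0.805 and P(E|¬H) = 0.015.
P(E) = 0.805·0.19 + 0.015·0.81 = 0.15295 + 0.012150 = 0.16510.
By Bayes' theorem, P(H|E) = 0.15295 / 0.16510 = 0.9264.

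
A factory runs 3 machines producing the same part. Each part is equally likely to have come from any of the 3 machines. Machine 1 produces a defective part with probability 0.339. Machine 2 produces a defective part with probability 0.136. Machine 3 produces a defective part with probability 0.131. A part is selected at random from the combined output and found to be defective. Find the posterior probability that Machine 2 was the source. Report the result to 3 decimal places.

P(defective|M1) = 0.339; P(defective|M2) = 0.136; P(defective|M3) = 0.131.
Prior × likelihood for each source: 0.333333·0.339=0.1130, 0.333333·0.136=0.04533, 0.333333·0.131=0.04367. Summing gives P(defective) = 0.20200.
P(Machine 2 | defective) = 0.04533 / 0.20200 = 0.224.

Posterior probability ≈ 0.224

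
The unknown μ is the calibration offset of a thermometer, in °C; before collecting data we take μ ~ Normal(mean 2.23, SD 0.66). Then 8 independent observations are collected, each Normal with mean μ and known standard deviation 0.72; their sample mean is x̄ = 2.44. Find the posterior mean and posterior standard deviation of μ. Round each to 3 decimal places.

Posterior mean ≈ 2.413; posterior SD ≈ 0.238

Prior precision 1/τ₀² = 1/0.66² = 2.29568; data precision n/σ² = 8/0.72² = 15.4321.
Posterior precision = 2.29568 + 15.4321 = 17.7278, giving posterior SD = 1/√17.7278 = 0.238.
Posterior mean = (2.29568·2.23 + 15.4321·2.44) / 17.7278 = 2.413.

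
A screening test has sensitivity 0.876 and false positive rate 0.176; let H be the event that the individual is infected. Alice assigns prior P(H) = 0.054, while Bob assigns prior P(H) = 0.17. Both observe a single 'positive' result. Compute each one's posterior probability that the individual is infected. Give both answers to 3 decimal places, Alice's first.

The likelihood ratio for a 'positive' result is 0.876/0.176 = 4.9773.
Alice: prior odds 0.054/0.946 = 0.057082; posterior odds 0.28411; posterior probability 0.221.
Bob: prior odds 0.17/0.83 = 0.20482; posterior odds 1.0194; posterior probability 0.505.

Alice: 0.221; Bob: 0.505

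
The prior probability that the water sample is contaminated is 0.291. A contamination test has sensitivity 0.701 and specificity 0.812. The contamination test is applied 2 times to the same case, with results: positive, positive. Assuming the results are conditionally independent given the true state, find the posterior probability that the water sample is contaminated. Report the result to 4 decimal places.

Posterior P(H) ≈ 0.8509

With H the event that the water sample is contaminated, the joint likelihood of the observed sequence is P(data|H) = 0.701·0.701 = 0.49140 and P(data|¬H) = 0.188·0.188 = 0.035344.
Bayes: P(H|data) = 0.291·0.49140 / (0.291·0.49140 + 0.709·0.035344) = 0.14300/0.16806 = 0.8509.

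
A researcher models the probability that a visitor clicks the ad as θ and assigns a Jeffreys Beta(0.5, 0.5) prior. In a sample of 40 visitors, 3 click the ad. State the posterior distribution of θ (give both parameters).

Posterior: Beta(3.5, 37.5)

Observing 3 successes and 37 failures updates Beta(0.5, 0.5) by adding the success and failure counts to the two shape parameters: α = 0.5+3 = 3.5, β = 0.5+37 = 37.5.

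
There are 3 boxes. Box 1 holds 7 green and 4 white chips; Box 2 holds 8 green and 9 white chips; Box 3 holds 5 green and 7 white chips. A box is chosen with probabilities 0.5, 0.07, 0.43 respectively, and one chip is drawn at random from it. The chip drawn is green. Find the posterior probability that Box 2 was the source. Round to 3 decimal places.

Posterior probability ≈ 0.062

P(green|Box 1) = 0.6364; P(green|Box 2) = 0.4706; P(green|Box 3) = 0.4167.
Prior × likelihood for each source: 0.5·0.6364=0.3182, 0.07·0.4706=0.03294, 0.43·0.4167=0.1792. Summing gives P(green) = 0.53029.
P(Box 2 | green) = 0.03294 / 0.53029 = 0.062.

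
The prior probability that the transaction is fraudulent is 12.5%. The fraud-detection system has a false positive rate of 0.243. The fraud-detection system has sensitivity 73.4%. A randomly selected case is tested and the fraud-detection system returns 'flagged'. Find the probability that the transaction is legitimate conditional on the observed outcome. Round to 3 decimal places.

Write H for 'the transaction is fraudulent'. Prior odds H:¬H = 0.125/0.875 = 0.14286. For the 'flagged' outcome, the likelihood ratio is 0.734/0.243 = 3.0206.
Posterior odds = 0.14286 × 3.0206 = 0.43151, so P(H|E) = 0.43151/(1+0.43151) = 0.301. Then P(¬H|E) = 1 − 0.301 = 0.699.

P(¬H | E) ≈ 0.699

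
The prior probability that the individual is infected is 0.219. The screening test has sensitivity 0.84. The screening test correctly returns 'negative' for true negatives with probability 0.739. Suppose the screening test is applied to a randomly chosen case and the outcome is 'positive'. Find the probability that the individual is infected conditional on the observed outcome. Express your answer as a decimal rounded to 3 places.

P(H | E) ≈ 0.474

Write H for 'the individual is infected'. Prior odds H:¬H = 0.219/0.781 = 0.28041. For the 'positive' outcome, the likelihood ratio is 0.84/0.261 = 3.2184.
Posterior odds = 0.28041 × 3.2184 = 0.90247, so P(H|E) = 0.90247/(1+0.90247) = 0.474.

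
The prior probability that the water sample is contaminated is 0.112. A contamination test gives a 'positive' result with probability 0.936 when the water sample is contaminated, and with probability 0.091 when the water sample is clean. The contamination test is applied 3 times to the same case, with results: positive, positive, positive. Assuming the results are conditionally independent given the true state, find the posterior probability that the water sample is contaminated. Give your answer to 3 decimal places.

Let H be the event that the water sample is contaminated; start with P(H) = 0.112. P('positive'|H) = 0.936, P('positive'|¬H) = 0.091.
Update on result 1 ('positive'): P(H) ← 0.936·0.1120 / (0.936·0.1120 + 0.091·0.8880) = 0.10483/0.18564 = 0.5647.
Update on result 2 ('positive'): P(H) ← 0.936·0.5647 / (0.936·0.5647 + 0.091·0.4353) = 0.52856/0.56818 = 0.9303.
Update on result 3 ('positive'): P(H) ← 0.936·0.9303 / (0.936·0.9303 + 0.091·0.0697) = 0.87074/0.87709 = 0.9928.

Posterior P(H) ≈ 0.993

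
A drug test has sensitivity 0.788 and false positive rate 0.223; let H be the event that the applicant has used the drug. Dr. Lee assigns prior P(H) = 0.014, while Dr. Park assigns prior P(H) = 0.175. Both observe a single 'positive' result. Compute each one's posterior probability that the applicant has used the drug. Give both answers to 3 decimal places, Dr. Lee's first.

Dr. Lee: 0.048; Dr. Park: 0.428

The likelihood ratio for a 'positive' result is 0.788/0.223 = 3.5336.
Dr. Lee: prior odds 0.014/0.986 = 0.014199; posterior odds 0.050173; posterior probability 0.048.
Dr. Park: prior odds 0.175/0.825 = 0.21212; posterior odds 0.74956; posterior probability 0.428.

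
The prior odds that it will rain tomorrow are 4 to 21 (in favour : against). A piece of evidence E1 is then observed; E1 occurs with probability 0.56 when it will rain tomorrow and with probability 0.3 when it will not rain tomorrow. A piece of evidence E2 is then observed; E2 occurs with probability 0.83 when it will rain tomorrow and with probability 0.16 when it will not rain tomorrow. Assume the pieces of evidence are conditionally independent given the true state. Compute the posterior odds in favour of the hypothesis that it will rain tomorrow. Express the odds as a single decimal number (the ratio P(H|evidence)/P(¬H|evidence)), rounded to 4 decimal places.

Posterior odds ≈ 1.8444

Prior odds = 4/21 = 0.19048. In log-odds, ln(0.19048) = -1.6582.
Add log likelihood ratios: ln(1.8667) + ln(5.1875) = 2.2704.
Posterior log-odds = 0.61218, so posterior odds = exp(0.61218) = 1.8444.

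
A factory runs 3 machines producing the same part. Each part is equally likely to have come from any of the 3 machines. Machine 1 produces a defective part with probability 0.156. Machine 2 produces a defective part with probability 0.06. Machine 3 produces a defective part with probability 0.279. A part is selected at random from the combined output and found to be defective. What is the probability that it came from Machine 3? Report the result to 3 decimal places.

P(defective|M1) = 0.156; P(defective|M2) = 0.06; P(defective|M3) = 0.279.
Prior × likelihood for each source: 0.333333·0.156=0.05200, 0.333333·0.06=0.02000, 0.333333·0.279=0.09300. Summing gives P(defective) = 0.16500.
P(Machine 3 | defective) = 0.09300 / 0.16500 = 0.564.

Posterior probability ≈ 0.564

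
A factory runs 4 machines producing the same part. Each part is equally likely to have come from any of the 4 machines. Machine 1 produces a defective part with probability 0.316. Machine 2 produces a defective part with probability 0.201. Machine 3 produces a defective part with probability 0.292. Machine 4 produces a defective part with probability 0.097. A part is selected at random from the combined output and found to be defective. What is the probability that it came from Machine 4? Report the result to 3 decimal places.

P(defective|M1) = 0.316; P(defective|M2) = 0.201; P(defective|M3) = 0.292; P(defective|M4) = 0.097.
Prior × likelihood for each source: 0.25·0.316=0.07900, 0.25·0.201=0.05025, 0.25·0.292=0.07300, 0.25·0.097=0.02425. Summing gives P(defective) = 0.22650.
P(Machine 4 | defective) = 0.02425 / 0.22650 = 0.107.

Posterior probability ≈ 0.107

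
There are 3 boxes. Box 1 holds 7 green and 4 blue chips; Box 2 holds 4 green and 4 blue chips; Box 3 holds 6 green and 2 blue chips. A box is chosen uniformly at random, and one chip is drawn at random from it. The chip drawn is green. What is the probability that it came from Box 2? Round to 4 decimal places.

Posterior probability ≈ 0.2651

Tabulate prior·likelihood by source: [1] prior 0.333333, lik 0.6364, product 0.2121; [2] prior 0.333333, lik 0.5, product 0.1667; [3] prior 0.333333, lik 0.75, product 0.2500.
Normalizing constant = 0.62879; the posterior for Box 2 is its product over the sum, 0.1667/0.62879 = 0.2651.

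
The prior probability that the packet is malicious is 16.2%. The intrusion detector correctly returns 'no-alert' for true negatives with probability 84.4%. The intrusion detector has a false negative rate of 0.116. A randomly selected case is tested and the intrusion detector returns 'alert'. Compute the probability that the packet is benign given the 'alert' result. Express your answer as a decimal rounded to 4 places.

Let H be the event that the packet is malicious. P(H) = 0.162, so P(¬H) = 0.838. With E the 'alert' result, P(E|H) = 0.884 and P(E|¬H) = 0.156.
P(E) = 0.884·0.162 + 0.156·0.838 = 0.14321 + 0.13073 = 0.27394.
By Bayes' theorem, P(H|E) = 0.14321 / 0.27394 = 0.5228. Hence P(¬H|E) = 1 − 0.5228 = 0.4772.

P(¬H | E) ≈ 0.4772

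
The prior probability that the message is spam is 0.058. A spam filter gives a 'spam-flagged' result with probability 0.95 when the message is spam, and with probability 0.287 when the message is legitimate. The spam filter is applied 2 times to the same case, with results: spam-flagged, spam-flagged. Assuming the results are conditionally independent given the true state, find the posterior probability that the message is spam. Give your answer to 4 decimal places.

With H the event that the message is spam, the joint likelihood of the observed sequence is P(data|H) = 0.95·0.95 = 0.90250 and P(data|¬H) = 0.287·0.287 = 0.082369.
Bayes: P(H|data) = 0.058·0.90250 / (0.058·0.90250 + 0.942·0.082369) = 0.052345/0.12994 = 0.4029.

Posterior P(H) ≈ 0.4029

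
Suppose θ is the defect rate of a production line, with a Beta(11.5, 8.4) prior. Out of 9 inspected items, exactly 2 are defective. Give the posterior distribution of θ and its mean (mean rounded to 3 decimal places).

Posterior: Beta(13.5, 15.4); mean ≈ 0.467

Observing 2 successes and 7 failures updates Beta(11.5, 8.4) by adding the success and failure counts to the two shape parameters: α = 11.5+2 = 13.5, β = 8.4+7 = 15.4.
E[θ | data] = 13.5/(13.5+15.4) = 0.467.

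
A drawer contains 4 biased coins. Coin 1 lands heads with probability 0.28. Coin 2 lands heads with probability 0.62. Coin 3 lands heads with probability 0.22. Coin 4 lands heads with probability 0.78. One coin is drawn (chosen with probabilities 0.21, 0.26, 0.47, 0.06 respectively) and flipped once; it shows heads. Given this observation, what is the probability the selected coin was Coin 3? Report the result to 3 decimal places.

Posterior probability ≈ 0.279

P(heads|C1) = 0.28; P(heads|C2) = 0.62; P(heads|C3) = 0.22; P(heads|C4) = 0.78.
Prior × likelihood for each source: 0.21·0.28=0.05880, 0.26·0.62=0.1612, 0.47·0.22=0.1034, 0.06·0.78=0.04680. Summing gives P(heads) = 0.37020.
P(Coin 3 | heads) = 0.1034 / 0.37020 = 0.279.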